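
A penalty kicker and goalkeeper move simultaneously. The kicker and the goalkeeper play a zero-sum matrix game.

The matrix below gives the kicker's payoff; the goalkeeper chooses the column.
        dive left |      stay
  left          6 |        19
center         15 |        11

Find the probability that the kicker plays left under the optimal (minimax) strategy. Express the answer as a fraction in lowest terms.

Row minima are 6 and 11, so the kicker's maximin is 11; column maxima are 15 and 19, so the goalkeeper's minimax is 15. These differ, so the equilibrium is in mixed strategies.
Let the kicker play left with probability p. The goalkeeper is indifferent when 6p + 15(1−p) = 19p + 11(1−p), giving p = 4/17.

4/17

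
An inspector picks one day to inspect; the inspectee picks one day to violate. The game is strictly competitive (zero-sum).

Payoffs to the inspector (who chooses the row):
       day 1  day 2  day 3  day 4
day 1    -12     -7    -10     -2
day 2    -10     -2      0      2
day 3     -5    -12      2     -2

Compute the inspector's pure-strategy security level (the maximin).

-10

The worst-case payoff for each row is day 1: -12, day 2: -10, day 3: -12.
The best of these is -10.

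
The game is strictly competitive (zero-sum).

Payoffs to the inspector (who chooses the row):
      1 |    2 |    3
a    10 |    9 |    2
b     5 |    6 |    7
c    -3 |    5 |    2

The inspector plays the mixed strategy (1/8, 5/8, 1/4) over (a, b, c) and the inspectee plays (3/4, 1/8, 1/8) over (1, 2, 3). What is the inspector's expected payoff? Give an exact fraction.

33/8

Against (3/4, 1/8, 1/8), each row's expected payoff is a: 71/8; b: 43/8; c: -11/8.
Taking the (1/8, 5/8, 1/4)-weighted average: (1/8)·(71/8) + (5/8)·(43/8) + (1/4)·(-11/8) = 33/8.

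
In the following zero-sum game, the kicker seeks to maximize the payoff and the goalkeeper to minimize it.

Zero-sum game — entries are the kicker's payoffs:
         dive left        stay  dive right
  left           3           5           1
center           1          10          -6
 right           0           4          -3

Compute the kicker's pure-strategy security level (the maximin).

1

The worst-case payoff for each row is left: 1, center: -6, right: -3.
The best of these is 1.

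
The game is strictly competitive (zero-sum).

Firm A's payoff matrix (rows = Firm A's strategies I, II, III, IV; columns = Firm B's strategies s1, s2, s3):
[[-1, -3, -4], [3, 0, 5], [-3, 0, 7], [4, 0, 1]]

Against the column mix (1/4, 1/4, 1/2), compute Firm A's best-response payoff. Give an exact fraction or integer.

13/4

I: (-1)·(1/4) + (-3)·(1/4) + (-4)·(1/2) = -3.
II: (3)·(1/4) + (0)·(1/4) + (5)·(1/2) = 13/4.
III: (-3)·(1/4) + (0)·(1/4) + (7)·(1/2) = 11/4.
IV: (4)·(1/4) + (0)·(1/4) + (1)·(1/2) = 3/2.
The best pure response is II with expected payoff 13/4.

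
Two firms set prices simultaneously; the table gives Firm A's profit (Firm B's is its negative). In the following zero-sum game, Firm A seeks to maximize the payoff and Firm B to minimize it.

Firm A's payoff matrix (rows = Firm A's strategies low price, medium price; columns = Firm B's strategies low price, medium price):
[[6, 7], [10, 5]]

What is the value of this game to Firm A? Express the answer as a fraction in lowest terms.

20/3

Row minima are 6 and 5, so Firm A's maximin is 6; column maxima are 10 and 7, so Firm B's minimax is 7. These differ, so the equilibrium is in mixed strategies.
Let Firm A play low price with probability p. Firm B is indifferent when 6p + 10(1−p) = 7p + 5(1−p), giving p = 5/6.
Let Firm B play low price with probability q. Firm A is indifferent when 6q + 7(1−q) = 10q + 5(1−q), giving q = 1/3.
The value is 6·(1/3) + (7)·(2/3) = 20/3.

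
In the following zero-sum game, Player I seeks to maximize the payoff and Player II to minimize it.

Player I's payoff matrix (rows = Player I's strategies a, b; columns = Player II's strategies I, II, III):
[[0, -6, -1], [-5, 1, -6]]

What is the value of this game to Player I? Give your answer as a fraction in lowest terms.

Column I is strictly dominated by III for Player II (it gives Player I more in every row).
The remaining 2×2 game on (a, b) × (II, III) has no saddle point. Let Player I play a with probability p; indifference gives −6p + (1−p) = −p − 6(1−p), so p = 7/12.
Similarly Player II's optimal q on II is 5/12, and the value is -6·(5/12) + (-1)·(7/12) = -37/12.

-37/12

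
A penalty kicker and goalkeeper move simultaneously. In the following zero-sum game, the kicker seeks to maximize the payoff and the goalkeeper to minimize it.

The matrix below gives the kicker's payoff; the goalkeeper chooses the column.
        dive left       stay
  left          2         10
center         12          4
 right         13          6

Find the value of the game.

118/15

Row center is strictly dominated by row right, so the kicker never plays it.
The remaining 2×2 game on (left, right) × (dive left, stay) has no saddle point. Let the kicker play left with probability p; indifference gives 2p + 13(1−p) = 10p + 6(1−p), so p = 7/15.
Similarly the goalkeeper's optimal q on dive left is 4/15, and the value is 2·(4/15) + (10)·(11/15) = 118/15.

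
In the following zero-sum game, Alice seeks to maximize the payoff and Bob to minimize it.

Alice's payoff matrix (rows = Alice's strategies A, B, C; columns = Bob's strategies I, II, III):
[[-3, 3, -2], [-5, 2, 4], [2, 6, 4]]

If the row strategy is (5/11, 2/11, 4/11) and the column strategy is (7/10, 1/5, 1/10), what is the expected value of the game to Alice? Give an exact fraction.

-19/110

Against (7/10, 1/5, 1/10), each row's expected payoff is A: -17/10; B: -27/10; C: 3.
Taking the (5/11, 2/11, 4/11)-weighted average: (5/11)·(-17/10) + (2/11)·(-27/10) + (4/11)·(3) = -19/110.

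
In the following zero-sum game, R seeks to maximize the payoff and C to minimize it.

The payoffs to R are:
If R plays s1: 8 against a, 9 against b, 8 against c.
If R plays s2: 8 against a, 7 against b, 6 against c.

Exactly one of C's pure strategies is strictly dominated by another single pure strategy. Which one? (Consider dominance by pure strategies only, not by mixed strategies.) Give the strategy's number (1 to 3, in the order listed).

C prefers columns that give R less. Compare b with c: 8 < 9, 6 < 7.
So c strictly dominates b for C; b is strictly dominated.

2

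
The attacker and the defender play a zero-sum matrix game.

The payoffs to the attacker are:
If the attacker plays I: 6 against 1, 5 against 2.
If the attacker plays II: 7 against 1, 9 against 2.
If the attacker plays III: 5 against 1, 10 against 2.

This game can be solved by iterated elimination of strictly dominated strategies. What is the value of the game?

Row I is strictly dominated by row II (7>6, 9>5); eliminate I.
Column 2 is strictly dominated by 1 for the defender (7<9, 5<10); eliminate 2.
Row III is strictly dominated by row II (7>5); eliminate III.
Only (II, 1) remains, with payoff 7.

7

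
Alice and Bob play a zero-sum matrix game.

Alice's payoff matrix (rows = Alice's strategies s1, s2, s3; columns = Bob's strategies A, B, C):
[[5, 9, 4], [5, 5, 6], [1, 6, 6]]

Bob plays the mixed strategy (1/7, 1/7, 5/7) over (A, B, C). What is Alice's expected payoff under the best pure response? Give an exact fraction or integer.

s1: (5)·(1/7) + (9)·(1/7) + (4)·(5/7) = 34/7.
s2: (5)·(1/7) + (5)·(1/7) + (6)·(5/7) = 40/7.
s3: (1)·(1/7) + (6)·(1/7) + (6)·(5/7) = 37/7.
The best pure response is s2 with expected payoff 40/7.

40/7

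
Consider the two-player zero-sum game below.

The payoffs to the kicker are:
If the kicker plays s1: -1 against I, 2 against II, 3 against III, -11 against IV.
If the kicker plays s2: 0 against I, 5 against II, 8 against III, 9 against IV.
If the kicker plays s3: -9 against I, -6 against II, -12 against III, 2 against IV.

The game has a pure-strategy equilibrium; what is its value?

Row minima: -11, 0, -12 → the kicker's maximin is 0.
Column maxima: 0, 5, 8, 9 → the goalkeeper's minimax is 0.
They coincide at (s2, I), so the value is 0.

0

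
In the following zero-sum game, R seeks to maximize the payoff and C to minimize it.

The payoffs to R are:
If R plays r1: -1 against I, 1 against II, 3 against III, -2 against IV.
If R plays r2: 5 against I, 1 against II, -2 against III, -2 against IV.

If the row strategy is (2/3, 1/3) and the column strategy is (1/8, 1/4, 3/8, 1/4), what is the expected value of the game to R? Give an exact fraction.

3/8

Against (1/8, 1/4, 3/8, 1/4), each row's expected payoff is r1: 3/4; r2: -3/8.
Taking the (2/3, 1/3)-weighted average: (2/3)·(3/4) + (1/3)·(-3/8) = 3/8.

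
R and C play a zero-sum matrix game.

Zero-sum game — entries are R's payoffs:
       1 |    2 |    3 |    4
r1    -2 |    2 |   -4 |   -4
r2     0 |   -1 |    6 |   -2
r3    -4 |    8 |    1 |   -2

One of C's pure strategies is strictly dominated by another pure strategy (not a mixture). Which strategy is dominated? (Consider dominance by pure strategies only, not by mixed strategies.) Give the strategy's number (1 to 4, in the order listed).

2

C prefers columns that give R less. Compare 2 with 4: -4 < 2, -2 < -1, -2 < 8.
So 4 strictly dominates 2 for C; 2 is strictly dominated.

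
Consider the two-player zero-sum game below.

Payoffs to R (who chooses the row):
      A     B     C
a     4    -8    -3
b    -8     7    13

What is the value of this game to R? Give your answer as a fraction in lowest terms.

Column C is strictly dominated by B for C (it gives R more in every row).
The remaining 2×2 game on (a, b) × (A, B) has no saddle point. Let R play a with probability p; indifference gives 4p − 8(1−p) = −8p + 7(1−p), so p = 5/9.
Similarly C's optimal q on A is 5/9, and the value is 4·(5/9) + (-8)·(4/9) = -4/3.

-4/3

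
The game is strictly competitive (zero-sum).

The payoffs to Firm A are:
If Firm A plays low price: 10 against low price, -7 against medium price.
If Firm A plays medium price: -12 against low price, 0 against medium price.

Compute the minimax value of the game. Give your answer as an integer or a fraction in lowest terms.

Row minima are -7 and -12, so Firm A's maximin is -7; column maxima are 10 and 0, so Firm B's minimax is 0. These differ, so the equilibrium is in mixed strategies.
Let Firm A play low price with probability p. Firm B is indifferent when 10p − 12(1−p) = −7p, giving p = 12/29.
Let Firm B play low price with probability q. Firm A is indifferent when 10q − 7(1−q) = −12q, giving q = 7/29.
The value is 10·(7/29) + (-7)·(22/29) = -84/29.

-84/29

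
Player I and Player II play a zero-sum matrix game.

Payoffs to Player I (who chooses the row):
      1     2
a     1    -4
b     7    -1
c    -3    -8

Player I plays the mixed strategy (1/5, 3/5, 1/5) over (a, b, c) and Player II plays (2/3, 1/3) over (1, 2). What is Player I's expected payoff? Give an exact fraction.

Against (2/3, 1/3), each row's expected payoff is a: -2/3; b: 13/3; c: -14/3.
Taking the (1/5, 3/5, 1/5)-weighted average: (1/5)·(-2/3) + (3/5)·(13/3) + (1/5)·(-14/3) = 23/15.

23/15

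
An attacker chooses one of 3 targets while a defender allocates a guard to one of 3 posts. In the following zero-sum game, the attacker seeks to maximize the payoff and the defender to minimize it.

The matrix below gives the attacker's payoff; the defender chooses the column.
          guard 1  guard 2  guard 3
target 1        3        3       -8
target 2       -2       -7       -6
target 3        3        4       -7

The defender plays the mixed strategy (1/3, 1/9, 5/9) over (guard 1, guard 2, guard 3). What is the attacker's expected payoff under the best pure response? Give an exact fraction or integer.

-22/9

target 1: (3)·(1/3) + (3)·(1/9) + (-8)·(5/9) = -28/9.
target 2: (-2)·(1/3) + (-7)·(1/9) + (-6)·(5/9) = -43/9.
target 3: (3)·(1/3) + (4)·(1/9) + (-7)·(5/9) = -22/9.
The best pure response is target 3 with expected payoff -22/9.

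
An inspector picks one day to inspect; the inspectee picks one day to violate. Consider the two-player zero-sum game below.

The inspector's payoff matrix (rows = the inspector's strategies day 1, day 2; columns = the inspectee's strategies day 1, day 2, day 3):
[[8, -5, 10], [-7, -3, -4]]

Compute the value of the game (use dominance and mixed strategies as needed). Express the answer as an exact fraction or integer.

-59/17

Column day 3 is strictly dominated by day 1 for the inspectee (it gives the inspector more in every row).
The remaining 2×2 game on (day 1, day 2) × (day 1, day 2) has no saddle point. Let the inspector play day 1 with probability p; indifference gives 8p − 7(1−p) = −5p − 3(1−p), so p = 4/17.
Similarly the inspectee's optimal q on day 1 is 2/17, and the value is 8·(2/17) + (-5)·(15/17) = -59/17.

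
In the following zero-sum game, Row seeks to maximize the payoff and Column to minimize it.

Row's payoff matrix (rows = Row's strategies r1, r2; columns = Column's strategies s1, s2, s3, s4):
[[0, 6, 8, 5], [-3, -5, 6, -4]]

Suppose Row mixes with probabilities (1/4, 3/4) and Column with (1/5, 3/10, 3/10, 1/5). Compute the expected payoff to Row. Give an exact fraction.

19/40

Against (1/5, 3/10, 3/10, 1/5), each row's expected payoff is r1: 26/5; r2: -11/10.
Taking the (1/4, 3/4)-weighted average: (1/4)·(26/5) + (3/4)·(-11/10) = 19/40.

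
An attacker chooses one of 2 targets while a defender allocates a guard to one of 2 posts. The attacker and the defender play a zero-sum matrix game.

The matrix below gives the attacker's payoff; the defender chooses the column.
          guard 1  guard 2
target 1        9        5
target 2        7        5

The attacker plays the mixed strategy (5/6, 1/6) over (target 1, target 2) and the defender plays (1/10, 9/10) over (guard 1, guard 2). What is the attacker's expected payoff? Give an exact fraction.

161/30

Against (1/10, 9/10), each row's expected payoff is target 1: 27/5; target 2: 26/5.
Taking the (5/6, 1/6)-weighted average: (5/6)·(27/5) + (1/6)·(26/5) = 161/30.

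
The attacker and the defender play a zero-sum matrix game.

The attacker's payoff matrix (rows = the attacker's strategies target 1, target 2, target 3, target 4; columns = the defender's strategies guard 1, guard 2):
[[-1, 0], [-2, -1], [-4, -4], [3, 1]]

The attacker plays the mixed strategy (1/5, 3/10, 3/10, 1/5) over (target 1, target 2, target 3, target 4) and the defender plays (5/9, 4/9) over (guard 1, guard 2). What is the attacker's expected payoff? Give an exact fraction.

Against (5/9, 4/9), each row's expected payoff is target 1: -5/9; target 2: -14/9; target 3: -4; target 4: 19/9.
Taking the (1/5, 3/10, 3/10, 1/5)-weighted average: (1/5)·(-5/9) + (3/10)·(-14/9) + (3/10)·(-4) + (1/5)·(19/9) = -61/45.

-61/45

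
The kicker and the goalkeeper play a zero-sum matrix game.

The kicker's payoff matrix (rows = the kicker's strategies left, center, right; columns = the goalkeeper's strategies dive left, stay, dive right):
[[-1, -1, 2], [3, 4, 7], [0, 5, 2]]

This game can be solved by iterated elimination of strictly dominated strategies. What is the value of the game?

Row left is strictly dominated by row center (3>-1, 4>-1, 7>2); eliminate left.
Column stay is strictly dominated by dive left for the goalkeeper (3<4, 0<5); eliminate stay.
Row right is strictly dominated by row center (3>0, 7>2); eliminate right.
Column dive right is strictly dominated by dive left for the goalkeeper (3<7); eliminate dive right.
Only (center, dive left) remains, with payoff 3.

3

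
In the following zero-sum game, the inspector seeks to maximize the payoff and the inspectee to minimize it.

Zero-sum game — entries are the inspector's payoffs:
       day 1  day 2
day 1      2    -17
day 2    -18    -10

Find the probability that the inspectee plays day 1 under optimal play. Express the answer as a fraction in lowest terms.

7/27

Row minima are -17 and -18, so the inspector's maximin is -17; column maxima are 2 and -10, so the inspectee's minimax is -10. These differ, so the equilibrium is in mixed strategies.
Let the inspectee play day 1 with probability q. The inspector is indifferent when 2q − 17(1−q) = −18q − 10(1−q), giving q = 7/27.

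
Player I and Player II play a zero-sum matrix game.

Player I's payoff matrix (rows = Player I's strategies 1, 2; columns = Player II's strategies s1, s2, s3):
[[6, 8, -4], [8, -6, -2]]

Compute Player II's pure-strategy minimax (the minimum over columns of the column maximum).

-2

The worst case (largest entry) in each column is s1: 8, s2: 8, s3: -2.
The best (smallest) of these is -2.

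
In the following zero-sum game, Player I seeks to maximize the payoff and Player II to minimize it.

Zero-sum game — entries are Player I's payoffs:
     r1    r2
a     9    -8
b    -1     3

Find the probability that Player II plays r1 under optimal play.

Row minima are -8 and -1, so Player I's maximin is -1; column maxima are 9 and 3, so Player II's minimax is 3. These differ, so the equilibrium is in mixed strategies.
Let Player II play r1 with probability q. Player I is indifferent when 9q − 8(1−q) = −q + 3(1−q), giving q = 11/21.

11/21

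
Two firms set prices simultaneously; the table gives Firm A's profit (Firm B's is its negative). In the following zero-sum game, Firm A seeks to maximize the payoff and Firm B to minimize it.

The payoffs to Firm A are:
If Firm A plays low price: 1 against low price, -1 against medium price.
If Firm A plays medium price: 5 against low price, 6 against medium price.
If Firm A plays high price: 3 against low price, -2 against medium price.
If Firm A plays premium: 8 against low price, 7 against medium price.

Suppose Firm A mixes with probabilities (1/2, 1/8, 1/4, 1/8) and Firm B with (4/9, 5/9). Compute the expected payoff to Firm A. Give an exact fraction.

Against (4/9, 5/9), each row's expected payoff is low price: -1/9; medium price: 50/9; high price: 2/9; premium: 67/9.
Taking the (1/2, 1/8, 1/4, 1/8)-weighted average: (1/2)·(-1/9) + (1/8)·(50/9) + (1/4)·(2/9) + (1/8)·(67/9) = 13/8.

13/8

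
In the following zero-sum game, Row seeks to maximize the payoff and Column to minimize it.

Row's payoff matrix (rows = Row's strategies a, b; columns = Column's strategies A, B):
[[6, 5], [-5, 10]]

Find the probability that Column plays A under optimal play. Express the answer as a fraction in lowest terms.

5/16

Row minima are 5 and -5, so Row's maximin is 5; column maxima are 6 and 10, so Column's minimax is 6. These differ, so the equilibrium is in mixed strategies.
Let Column play A with probability q. Row is indifferent when 6q + 5(1−q) = −5q + 10(1−q), giving q = 5/16.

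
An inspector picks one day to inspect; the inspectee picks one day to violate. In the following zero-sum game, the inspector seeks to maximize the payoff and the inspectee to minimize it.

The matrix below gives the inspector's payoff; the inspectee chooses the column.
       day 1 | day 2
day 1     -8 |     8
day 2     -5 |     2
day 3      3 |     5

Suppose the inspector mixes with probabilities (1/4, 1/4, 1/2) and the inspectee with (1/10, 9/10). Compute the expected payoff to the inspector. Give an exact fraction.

Against (1/10, 9/10), each row's expected payoff is day 1: 32/5; day 2: 13/10; day 3: 24/5.
Taking the (1/4, 1/4, 1/2)-weighted average: (1/4)·(32/5) + (1/4)·(13/10) + (1/2)·(24/5) = 173/40.

173/40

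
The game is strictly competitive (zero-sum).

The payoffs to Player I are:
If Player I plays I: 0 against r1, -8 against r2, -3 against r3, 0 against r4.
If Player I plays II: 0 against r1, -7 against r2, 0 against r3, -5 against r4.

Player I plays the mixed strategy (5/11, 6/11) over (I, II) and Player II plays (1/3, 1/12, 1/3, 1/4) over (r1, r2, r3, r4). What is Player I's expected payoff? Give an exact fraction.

Against (1/3, 1/12, 1/3, 1/4), each row's expected payoff is I: -5/3; II: -11/6.
Taking the (5/11, 6/11)-weighted average: (5/11)·(-5/3) + (6/11)·(-11/6) = -58/33.

-58/33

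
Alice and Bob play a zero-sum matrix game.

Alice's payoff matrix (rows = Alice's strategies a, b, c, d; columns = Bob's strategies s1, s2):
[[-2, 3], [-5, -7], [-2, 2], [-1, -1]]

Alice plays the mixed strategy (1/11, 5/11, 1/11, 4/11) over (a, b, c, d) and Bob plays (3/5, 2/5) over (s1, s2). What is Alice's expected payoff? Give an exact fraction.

-167/55

Against (3/5, 2/5), each row's expected payoff is a: 0; b: -29/5; c: -2/5; d: -1.
Taking the (1/11, 5/11, 1/11, 4/11)-weighted average: (1/11)·(0) + (5/11)·(-29/5) + (1/11)·(-2/5) + (4/11)·(-1) = -167/55.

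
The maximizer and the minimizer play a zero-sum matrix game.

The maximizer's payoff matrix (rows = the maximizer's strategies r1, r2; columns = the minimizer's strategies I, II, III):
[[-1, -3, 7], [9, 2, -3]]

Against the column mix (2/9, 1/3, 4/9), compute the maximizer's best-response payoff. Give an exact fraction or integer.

17/9

r1: (-1)·(2/9) + (-3)·(1/3) + (7)·(4/9) = 17/9.
r2: (9)·(2/9) + (2)·(1/3) + (-3)·(4/9) = 4/3.
The best pure response is r1 with expected payoff 17/9.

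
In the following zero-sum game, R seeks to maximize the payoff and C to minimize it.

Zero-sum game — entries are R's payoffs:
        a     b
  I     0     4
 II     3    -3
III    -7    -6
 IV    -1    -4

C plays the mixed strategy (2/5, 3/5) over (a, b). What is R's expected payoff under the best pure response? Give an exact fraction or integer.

12/5

I: (0)·(2/5) + (4)·(3/5) = 12/5.
II: (3)·(2/5) + (-3)·(3/5) = -3/5.
III: (-7)·(2/5) + (-6)·(3/5) = -32/5.
IV: (-1)·(2/5) + (-4)·(3/5) = -14/5.
The best pure response is I with expected payoff 12/5.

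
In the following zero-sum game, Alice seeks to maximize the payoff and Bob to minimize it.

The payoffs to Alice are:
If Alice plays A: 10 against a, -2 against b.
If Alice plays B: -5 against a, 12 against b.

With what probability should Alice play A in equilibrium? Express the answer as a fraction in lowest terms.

17/29

Row minima are -2 and -5, so Alice's maximin is -2; column maxima are 10 and 12, so Bob's minimax is 10. These differ, so the equilibrium is in mixed strategies.
Let Alice play A with probability p. Bob is indifferent when 10p − 5(1−p) = −2p + 12(1−p), giving p = 17/29.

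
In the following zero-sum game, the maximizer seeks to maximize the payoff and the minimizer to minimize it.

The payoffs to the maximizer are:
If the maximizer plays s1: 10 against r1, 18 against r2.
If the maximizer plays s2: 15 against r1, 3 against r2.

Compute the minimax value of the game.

Row minima are 10 and 3, so the maximizer's maximin is 10; column maxima are 15 and 18, so the minimizer's minimax is 15. These differ, so the equilibrium is in mixed strategies.
Let the maximizer play s1 with probability p. The minimizer is indifferent when 10p + 15(1−p) = 18p + 3(1−p), giving p = 3/5.
Let the minimizer play r1 with probability q. The maximizer is indifferent when 10q + 18(1−q) = 15q + 3(1−q), giving q = 3/4.
The value is 10·(3/4) + (18)·(1/4) = 12.

12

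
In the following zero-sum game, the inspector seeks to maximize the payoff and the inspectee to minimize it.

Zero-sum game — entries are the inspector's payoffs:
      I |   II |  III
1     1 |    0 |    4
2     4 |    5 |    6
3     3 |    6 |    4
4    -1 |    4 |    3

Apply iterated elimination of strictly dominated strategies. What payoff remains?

4

Row 1 is strictly dominated by row 2 (4>1, 5>0, 6>4); eliminate 1.
Column III is strictly dominated by I for the inspectee (4<6, 3<4, -1<3); eliminate III.
Row 4 is strictly dominated by row 2 (4>-1, 5>4); eliminate 4.
Column II is strictly dominated by I for the inspectee (4<5, 3<6); eliminate II.
Row 3 is strictly dominated by row 2 (4>3); eliminate 3.
Only (2, I) remains, with payoff 4.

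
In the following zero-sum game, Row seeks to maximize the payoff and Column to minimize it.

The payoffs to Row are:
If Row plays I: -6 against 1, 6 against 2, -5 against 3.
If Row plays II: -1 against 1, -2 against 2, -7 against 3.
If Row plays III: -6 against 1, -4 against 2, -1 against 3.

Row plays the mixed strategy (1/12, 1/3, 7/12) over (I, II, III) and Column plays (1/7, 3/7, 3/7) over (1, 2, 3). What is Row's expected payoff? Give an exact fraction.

Against (1/7, 3/7, 3/7), each row's expected payoff is I: -3/7; II: -4; III: -3.
Taking the (1/12, 1/3, 7/12)-weighted average: (1/12)·(-3/7) + (1/3)·(-4) + (7/12)·(-3) = -131/42.

-131/42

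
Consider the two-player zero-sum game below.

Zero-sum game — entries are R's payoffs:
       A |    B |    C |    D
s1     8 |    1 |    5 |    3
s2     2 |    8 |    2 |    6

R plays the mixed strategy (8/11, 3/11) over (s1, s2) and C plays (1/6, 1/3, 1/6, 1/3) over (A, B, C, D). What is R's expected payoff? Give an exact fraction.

Against (1/6, 1/3, 1/6, 1/3), each row's expected payoff is s1: 7/2; s2: 16/3.
Taking the (8/11, 3/11)-weighted average: (8/11)·(7/2) + (3/11)·(16/3) = 4.

4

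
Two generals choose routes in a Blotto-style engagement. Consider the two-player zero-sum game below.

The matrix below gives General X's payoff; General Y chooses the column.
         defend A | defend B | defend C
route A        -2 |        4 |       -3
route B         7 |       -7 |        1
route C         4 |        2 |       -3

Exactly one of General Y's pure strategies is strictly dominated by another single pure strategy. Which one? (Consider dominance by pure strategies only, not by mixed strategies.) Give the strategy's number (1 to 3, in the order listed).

General Y prefers columns that give General X less. Compare defend A with defend C: -3 < -2, 1 < 7, -3 < 4.
So defend C strictly dominates defend A for General Y; defend A is strictly dominated.

1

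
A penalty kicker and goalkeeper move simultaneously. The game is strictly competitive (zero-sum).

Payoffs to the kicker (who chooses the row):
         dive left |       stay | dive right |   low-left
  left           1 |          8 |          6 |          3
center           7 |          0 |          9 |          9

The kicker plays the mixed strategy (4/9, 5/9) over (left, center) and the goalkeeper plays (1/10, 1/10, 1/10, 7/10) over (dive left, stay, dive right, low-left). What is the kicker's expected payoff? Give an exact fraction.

539/90

Against (1/10, 1/10, 1/10, 7/10), each row's expected payoff is left: 18/5; center: 79/10.
Taking the (4/9, 5/9)-weighted average: (4/9)·(18/5) + (5/9)·(79/10) = 539/90.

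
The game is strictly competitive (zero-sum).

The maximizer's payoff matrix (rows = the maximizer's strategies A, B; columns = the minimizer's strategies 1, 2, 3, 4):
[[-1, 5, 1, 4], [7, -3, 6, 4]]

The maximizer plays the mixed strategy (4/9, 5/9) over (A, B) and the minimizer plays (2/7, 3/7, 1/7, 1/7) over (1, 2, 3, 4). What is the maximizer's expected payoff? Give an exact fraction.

7/3

Against (2/7, 3/7, 1/7, 1/7), each row's expected payoff is A: 18/7; B: 15/7.
Taking the (4/9, 5/9)-weighted average: (4/9)·(18/7) + (5/9)·(15/7) = 7/3.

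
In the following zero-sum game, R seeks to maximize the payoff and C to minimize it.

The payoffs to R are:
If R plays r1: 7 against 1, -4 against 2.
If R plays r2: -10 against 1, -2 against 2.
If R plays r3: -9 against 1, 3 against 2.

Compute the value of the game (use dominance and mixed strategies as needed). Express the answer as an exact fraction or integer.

Row r2 is strictly dominated by row r3, so R never plays it.
The remaining 2×2 game on (r1, r3) × (1, 2) has no saddle point. Let R play r1 with probability p; indifference gives 7p − 9(1−p) = −4p + 3(1−p), so p = 12/23.
Similarly C's optimal q on 1 is 7/23, and the value is 7·(7/23) + (-4)·(16/23) = -15/23.

-15/23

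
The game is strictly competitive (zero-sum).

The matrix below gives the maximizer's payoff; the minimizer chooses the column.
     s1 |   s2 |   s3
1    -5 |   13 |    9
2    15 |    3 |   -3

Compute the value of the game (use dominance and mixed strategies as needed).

15/4

Column s2 is strictly dominated by s3 for the minimizer (it gives the maximizer more in every row).
The remaining 2×2 game on (1, 2) × (s1, s3) has no saddle point. Let the maximizer play 1 with probability p; indifference gives −5p + 15(1−p) = 9p − 3(1−p), so p = 9/16.
Similarly the minimizer's optimal q on s1 is 3/8, and the value is -5·(3/8) + (9)·(5/8) = 15/4.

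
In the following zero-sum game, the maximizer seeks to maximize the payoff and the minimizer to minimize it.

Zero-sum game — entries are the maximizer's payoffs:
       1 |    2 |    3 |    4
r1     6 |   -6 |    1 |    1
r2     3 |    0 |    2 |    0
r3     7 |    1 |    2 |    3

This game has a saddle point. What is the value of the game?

Row minima: -6, 0, 1 → the maximizer's maximin is 1.
Column maxima: 7, 1, 2, 3 → the minimizer's minimax is 1.
They coincide at (r3, 2), so the value is 1.

1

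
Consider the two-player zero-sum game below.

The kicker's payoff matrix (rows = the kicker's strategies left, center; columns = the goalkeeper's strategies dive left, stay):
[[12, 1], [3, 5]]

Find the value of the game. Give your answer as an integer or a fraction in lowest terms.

Row minima are 1 and 3, so the kicker's maximin is 3; column maxima are 12 and 5, so the goalkeeper's minimax is 5. These differ, so the equilibrium is in mixed strategies.
Let the kicker play left with probability p. The goalkeeper is indifferent when 12p + 3(1−p) = p + 5(1−p), giving p = 2/13.
Let the goalkeeper play dive left with probability q. The kicker is indifferent when 12q + (1−q) = 3q + 5(1−q), giving q = 4/13.
The value is 12·(4/13) + (1)·(9/13) = 57/13.

57/13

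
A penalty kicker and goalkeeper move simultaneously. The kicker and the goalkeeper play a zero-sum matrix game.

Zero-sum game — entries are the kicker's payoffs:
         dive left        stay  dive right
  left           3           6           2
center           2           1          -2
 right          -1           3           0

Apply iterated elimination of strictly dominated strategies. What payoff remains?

2

Column stay is strictly dominated by dive right for the goalkeeper (2<6, -2<1, 0<3); eliminate stay.
Row right is strictly dominated by row left (3>-1, 2>0); eliminate right.
Column dive left is strictly dominated by dive right for the goalkeeper (2<3, -2<2); eliminate dive left.
Row center is strictly dominated by row left (2>-2); eliminate center.
Only (left, dive right) remains, with payoff 2.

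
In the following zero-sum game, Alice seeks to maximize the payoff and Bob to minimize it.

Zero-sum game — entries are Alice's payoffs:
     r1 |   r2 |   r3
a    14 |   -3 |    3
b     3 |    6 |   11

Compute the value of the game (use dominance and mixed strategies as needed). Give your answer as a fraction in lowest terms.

93/20

Column r3 is strictly dominated by r2 for Bob (it gives Alice more in every row).
The remaining 2×2 game on (a, b) × (r1, r2) has no saddle point. Let Alice play a with probability p; indifference gives 14p + 3(1−p) = −3p + 6(1−p), so p = 3/20.
Similarly Bob's optimal q on r1 is 9/20, and the value is 14·(9/20) + (-3)·(11/20) = 93/20.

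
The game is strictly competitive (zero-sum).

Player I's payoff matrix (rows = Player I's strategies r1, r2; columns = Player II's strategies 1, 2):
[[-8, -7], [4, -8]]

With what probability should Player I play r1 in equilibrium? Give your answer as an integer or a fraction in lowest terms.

12/13

Row minima are -8 and -8, so Player I's maximin is -8; column maxima are 4 and -7, so Player II's minimax is -7. These differ, so the equilibrium is in mixed strategies.
Let Player I play r1 with probability p. Player II is indifferent when −8p + 4(1−p) = −7p − 8(1−p), giving p = 12/13.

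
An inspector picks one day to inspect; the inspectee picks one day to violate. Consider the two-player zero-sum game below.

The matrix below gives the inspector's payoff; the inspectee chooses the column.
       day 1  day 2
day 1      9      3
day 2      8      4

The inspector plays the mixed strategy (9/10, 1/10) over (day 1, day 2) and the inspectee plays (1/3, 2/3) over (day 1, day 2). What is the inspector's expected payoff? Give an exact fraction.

Against (1/3, 2/3), each row's expected payoff is day 1: 5; day 2: 16/3.
Taking the (9/10, 1/10)-weighted average: (9/10)·(5) + (1/10)·(16/3) = 151/30.

151/30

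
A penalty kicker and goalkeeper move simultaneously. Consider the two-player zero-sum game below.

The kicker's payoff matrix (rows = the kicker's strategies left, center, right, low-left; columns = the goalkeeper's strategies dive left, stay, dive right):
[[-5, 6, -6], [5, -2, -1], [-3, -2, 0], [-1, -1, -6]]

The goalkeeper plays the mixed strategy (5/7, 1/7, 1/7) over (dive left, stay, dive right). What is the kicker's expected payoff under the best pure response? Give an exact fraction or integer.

22/7

left: (-5)·(5/7) + (6)·(1/7) + (-6)·(1/7) = -25/7.
center: (5)·(5/7) + (-2)·(1/7) + (-1)·(1/7) = 22/7.
right: (-3)·(5/7) + (-2)·(1/7) + (0)·(1/7) = -17/7.
low-left: (-1)·(5/7) + (-1)·(1/7) + (-6)·(1/7) = -12/7.
The best pure response is center with expected payoff 22/7.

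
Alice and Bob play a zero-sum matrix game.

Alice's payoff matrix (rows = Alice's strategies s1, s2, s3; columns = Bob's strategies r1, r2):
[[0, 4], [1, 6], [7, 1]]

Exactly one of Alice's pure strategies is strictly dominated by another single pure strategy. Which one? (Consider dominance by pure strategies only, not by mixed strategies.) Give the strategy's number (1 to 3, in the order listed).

Compare s1 with s2: 1 > 0, 6 > 4.
So s2 strictly dominates s1 for Alice; s1 is strictly dominated.

1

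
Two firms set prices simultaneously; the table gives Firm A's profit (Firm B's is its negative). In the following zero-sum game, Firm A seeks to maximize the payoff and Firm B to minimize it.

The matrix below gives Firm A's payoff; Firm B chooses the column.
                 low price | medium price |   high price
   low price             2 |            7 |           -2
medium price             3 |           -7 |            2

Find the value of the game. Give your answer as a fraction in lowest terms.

Column low price is strictly dominated by high price for Firm B (it gives Firm A more in every row).
The remaining 2×2 game on (low price, medium price) × (medium price, high price) has no saddle point. Let Firm A play low price with probability p; indifference gives 7p − 7(1−p) = −2p + 2(1−p), so p = 1/2.
Similarly Firm B's optimal q on medium price is 2/9, and the value is 7·(2/9) + (-2)·(7/9) = 0.

0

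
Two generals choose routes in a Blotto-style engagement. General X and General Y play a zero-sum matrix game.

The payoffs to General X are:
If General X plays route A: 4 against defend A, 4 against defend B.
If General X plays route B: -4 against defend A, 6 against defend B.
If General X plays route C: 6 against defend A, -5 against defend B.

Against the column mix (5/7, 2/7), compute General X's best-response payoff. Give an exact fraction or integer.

4

route A: (4)·(5/7) + (4)·(2/7) = 4.
route B: (-4)·(5/7) + (6)·(2/7) = -8/7.
route C: (6)·(5/7) + (-5)·(2/7) = 20/7.
The best pure response is route A with expected payoff 4.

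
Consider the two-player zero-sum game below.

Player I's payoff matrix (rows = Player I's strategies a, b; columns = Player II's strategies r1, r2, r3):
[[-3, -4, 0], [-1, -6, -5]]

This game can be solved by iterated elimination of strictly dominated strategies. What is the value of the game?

Column r1 is strictly dominated by r2 for Player II (-4<-3, -6<-1); eliminate r1.
Row b is strictly dominated by row a (-4>-6, 0>-5); eliminate b.
Column r3 is strictly dominated by r2 for Player II (-4<0); eliminate r3.
Only (a, r2) remains, with payoff -4.

-4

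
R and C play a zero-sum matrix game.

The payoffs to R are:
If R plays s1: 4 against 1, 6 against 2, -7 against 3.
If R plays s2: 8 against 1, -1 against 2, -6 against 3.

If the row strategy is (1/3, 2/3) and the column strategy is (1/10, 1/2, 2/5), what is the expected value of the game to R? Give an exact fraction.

-6/5

Against (1/10, 1/2, 2/5), each row's expected payoff is s1: 3/5; s2: -21/10.
Taking the (1/3, 2/3)-weighted average: (1/3)·(3/5) + (2/3)·(-21/10) = -6/5.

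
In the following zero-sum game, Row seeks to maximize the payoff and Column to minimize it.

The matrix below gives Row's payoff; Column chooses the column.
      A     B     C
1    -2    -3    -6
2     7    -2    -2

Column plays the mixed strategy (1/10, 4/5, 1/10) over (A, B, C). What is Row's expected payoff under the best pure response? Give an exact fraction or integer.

1: (-2)·(1/10) + (-3)·(4/5) + (-6)·(1/10) = -16/5.
2: (7)·(1/10) + (-2)·(4/5) + (-2)·(1/10) = -11/10.
The best pure response is 2 with expected payoff -11/10.

-11/10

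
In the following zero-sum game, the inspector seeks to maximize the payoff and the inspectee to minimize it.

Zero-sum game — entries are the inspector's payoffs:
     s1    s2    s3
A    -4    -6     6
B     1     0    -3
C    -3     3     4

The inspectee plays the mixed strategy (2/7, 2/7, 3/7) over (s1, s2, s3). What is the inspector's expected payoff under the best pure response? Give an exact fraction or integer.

12/7

A: (-4)·(2/7) + (-6)·(2/7) + (6)·(3/7) = -2/7.
B: (1)·(2/7) + (0)·(2/7) + (-3)·(3/7) = -1.
C: (-3)·(2/7) + (3)·(2/7) + (4)·(3/7) = 12/7.
The best pure response is C with expected payoff 12/7.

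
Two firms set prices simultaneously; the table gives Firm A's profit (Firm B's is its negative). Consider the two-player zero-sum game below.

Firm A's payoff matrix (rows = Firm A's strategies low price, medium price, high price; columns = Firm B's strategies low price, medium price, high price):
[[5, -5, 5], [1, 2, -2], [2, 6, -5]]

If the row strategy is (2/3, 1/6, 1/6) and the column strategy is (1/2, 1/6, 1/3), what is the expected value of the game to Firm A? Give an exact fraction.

Against (1/2, 1/6, 1/3), each row's expected payoff is low price: 10/3; medium price: 1/6; high price: 1/3.
Taking the (2/3, 1/6, 1/6)-weighted average: (2/3)·(10/3) + (1/6)·(1/6) + (1/6)·(1/3) = 83/36.

83/36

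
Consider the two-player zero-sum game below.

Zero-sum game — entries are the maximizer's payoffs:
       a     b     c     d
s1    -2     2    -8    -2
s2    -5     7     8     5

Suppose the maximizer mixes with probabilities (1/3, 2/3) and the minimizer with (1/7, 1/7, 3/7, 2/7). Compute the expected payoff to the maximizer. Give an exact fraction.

44/21

Against (1/7, 1/7, 3/7, 2/7), each row's expected payoff is s1: -4; s2: 36/7.
Taking the (1/3, 2/3)-weighted average: (1/3)·(-4) + (2/3)·(36/7) = 44/21.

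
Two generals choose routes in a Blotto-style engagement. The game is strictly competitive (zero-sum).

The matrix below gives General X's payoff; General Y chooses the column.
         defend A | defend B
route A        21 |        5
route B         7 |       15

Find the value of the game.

Row minima are 5 and 7, so General X's maximin is 7; column maxima are 21 and 15, so General Y's minimax is 15. These differ, so the equilibrium is in mixed strategies.
Let General X play route A with probability p. General Y is indifferent when 21p + 7(1−p) = 5p + 15(1−p), giving p = 1/3.
Let General Y play defend A with probability q. General X is indifferent when 21q + 5(1−q) = 7q + 15(1−q), giving q = 5/12.
The value is 21·(5/12) + (5)·(7/12) = 35/3.

35/3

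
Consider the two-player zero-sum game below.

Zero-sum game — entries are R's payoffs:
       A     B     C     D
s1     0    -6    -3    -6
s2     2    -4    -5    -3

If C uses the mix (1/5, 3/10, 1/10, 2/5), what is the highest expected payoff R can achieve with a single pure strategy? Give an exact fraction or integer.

s1: (0)·(1/5) + (-6)·(3/10) + (-3)·(1/10) + (-6)·(2/5) = -9/2.
s2: (2)·(1/5) + (-4)·(3/10) + (-5)·(1/10) + (-3)·(2/5) = -5/2.
The best pure response is s2 with expected payoff -5/2.

-5/2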